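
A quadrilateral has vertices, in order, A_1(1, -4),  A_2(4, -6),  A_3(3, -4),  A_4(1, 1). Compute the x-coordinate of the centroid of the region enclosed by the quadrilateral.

41/21

Apply Gauss's area formula. First the cross-terms c_i = x_i·y_{i+1} − x_{i+1}·y_i:
  10, 2, 7, -5  ⇒  2A = 14, A = 7.
Then Σ (x_i + x_{i+1})·c_i = 82, so x̄ = 82 / (6·7) = 41/21.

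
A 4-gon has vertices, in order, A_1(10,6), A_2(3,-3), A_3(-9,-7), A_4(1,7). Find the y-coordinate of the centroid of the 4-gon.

62/81

Apply the shoelace (surveyor's) formula. First the cross-terms c_i = x_i·y_{i+1} − x_{i+1}·y_i:
  -48, -48, -56, -64  ⇒  2A = -216, A = -108.
Then Σ (y_i + y_{i+1})·c_i = -496, so ȳ = -496 / (6·(-108)) = 62/81.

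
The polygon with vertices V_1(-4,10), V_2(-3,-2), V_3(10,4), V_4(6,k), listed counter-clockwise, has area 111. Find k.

10

The doubled signed area Σ (x_i y_{i+1} − x_{i+1} y_i) is linear in k.
With k=0 it equals 82; the coefficient of k is 14 (from the two edges through V_4).
So 14·k + 82 = 2·111 = 222 ⇒ k = 10.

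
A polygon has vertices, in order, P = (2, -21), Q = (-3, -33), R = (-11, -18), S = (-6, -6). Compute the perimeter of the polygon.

60

|PQ| = √((-5)² + (-12)²) = √169 = 13
|QR| = √((-8)² + (15)²) = √289 = 17
|RS| = √((5)² + (12)²) = √169 = 13
|SP| = √((8)² + (-15)²) = √289 = 17
Perimeter = 13 + 17 + 13 + 17 = 60.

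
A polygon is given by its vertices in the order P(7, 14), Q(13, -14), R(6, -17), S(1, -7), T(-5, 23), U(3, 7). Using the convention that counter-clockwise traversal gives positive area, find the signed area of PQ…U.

Apply the surveyor's formula: 2A = Σ (x_i·y_{i+1} − x_{i+1}·y_i), indices taken mod 6.
Σ = (-280) + (-137) + (-25) + (-12) + (-104) + (-7) = -565
Signed area = Σ/2 = -282.5 (negative ⇒ clockwise traversal).

-282.5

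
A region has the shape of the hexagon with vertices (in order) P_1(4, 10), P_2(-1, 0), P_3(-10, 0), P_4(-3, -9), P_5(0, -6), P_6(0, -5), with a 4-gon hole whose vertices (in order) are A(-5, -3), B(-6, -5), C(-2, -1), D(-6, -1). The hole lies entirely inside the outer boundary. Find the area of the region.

Outer boundary:
Apply the shoelace formula: 2A = Σ (x_i·y_{i+1} − x_{i+1}·y_i), indices taken mod 6.
Cross-terms: 10, 0, 90, 18, 0, 20  ⇒  Σ = 138
Area = |Σ|/2 = 69.
Hole:
Apply the surveyor's formula: 2A = Σ (x_i·y_{i+1} − x_{i+1}·y_i), indices taken mod 4.
Σ = (7) + (-4) + (-4) + (13) = 12
Area = |Σ|/2 = 6.
Net area = 69 − 6 = 63.

63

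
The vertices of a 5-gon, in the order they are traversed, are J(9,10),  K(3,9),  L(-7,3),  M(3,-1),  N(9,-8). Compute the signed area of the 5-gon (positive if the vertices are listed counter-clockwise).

Apply the shoelace formula: 2A = Σ (x_i·y_{i+1} − x_{i+1}·y_i), indices taken mod 5.
Cross-terms: 51, 72, -2, -15, 162  ⇒  Σ = 268
Signed area = Σ/2 = 134 (positive ⇒ counter-clockwise traversal).

134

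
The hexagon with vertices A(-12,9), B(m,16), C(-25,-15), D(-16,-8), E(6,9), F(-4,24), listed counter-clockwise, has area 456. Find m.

Write out the shoelace sum; only the two edges meeting at B involve m:
2·Area = [((-12)·16 − m·9) + (m·(-15) − (-25)·16)] + 296
       = -24·m + 504 = 912
⇒ m = -17.

-17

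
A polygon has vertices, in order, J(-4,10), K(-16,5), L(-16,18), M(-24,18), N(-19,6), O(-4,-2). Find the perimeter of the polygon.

76

|JK| = √((-12)² + (-5)²) = √169 = 13
|KL| = √((0)² + (13)²) = √169 = 13
|LM| = √((-8)² + (0)²) = √64 = 8
|MN| = √((5)² + (-12)²) = √169 = 13
|NO| = √((15)² + (-8)²) = √289 = 17
|OJ| = √((0)² + (12)²) = √144 = 12
Perimeter = 13 + 13 + 8 + 13 + 17 + 12 = 76.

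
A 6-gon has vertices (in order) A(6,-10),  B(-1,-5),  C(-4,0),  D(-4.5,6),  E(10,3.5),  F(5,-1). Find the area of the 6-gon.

115.625

Apply Gauss's area formula: 2A = Σ (x_i·y_{i+1} − x_{i+1}·y_i), indices taken mod 6.
A→B: (6)(-5) − (-1)(-10) = -40
B→C: (-1)(0) − (-4)(-5) = -20
C→D: (-4)(6) − (-4.5)(0) = -24
D→E: (-4.5)(3.5) − (10)(6) = -75.75
E→F: (10)(-1) − (5)(3.5) = -27.5
F→A: (5)(-10) − (6)(-1) = -44
Σ = -231.25
Area = |Σ|/2 = 115.625.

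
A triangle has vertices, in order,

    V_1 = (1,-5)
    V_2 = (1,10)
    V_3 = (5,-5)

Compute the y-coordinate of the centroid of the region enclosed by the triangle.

Apply the surveyor's formula. First the cross-terms c_i = x_i·y_{i+1} − x_{i+1}·y_i:
  15, -55, -20  ⇒  2A = -60, A = -30.
Then Σ (y_i + y_{i+1})·c_i = 0, so ȳ = 0 / (6·(-30)) = 0.

0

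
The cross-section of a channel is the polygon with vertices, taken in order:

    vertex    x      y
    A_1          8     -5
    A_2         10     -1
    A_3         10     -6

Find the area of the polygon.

Apply the shoelace (surveyor's) formula: 2A = Σ (x_i·y_{i+1} − x_{i+1}·y_i), indices taken mod 3.
Σ = (42) + (-50) + (-2) = -10
Area = |Σ|/2 = 5.

5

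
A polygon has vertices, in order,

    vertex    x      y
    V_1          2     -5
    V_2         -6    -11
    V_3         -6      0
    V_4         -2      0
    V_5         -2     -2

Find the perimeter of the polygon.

32

|V_1V_2| = √((-8)² + (-6)²) = √100 = 10
|V_2V_3| = √((0)² + (11)²) = √121 = 11
|V_3V_4| = √((4)² + (0)²) = √16 = 4
|V_4V_5| = √((0)² + (-2)²) = √4 = 2
|V_5V_1| = √((4)² + (-3)²) = √25 = 5
Perimeter = 10 + 11 + 4 + 2 + 5 = 32.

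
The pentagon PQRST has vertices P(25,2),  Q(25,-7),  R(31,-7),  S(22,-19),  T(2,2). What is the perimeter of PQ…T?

|PQ| = √((0)² + (-9)²) = √81 = 9
|QR| = √((6)² + (0)²) = √36 = 6
|RS| = √((-9)² + (-12)²) = √225 = 15
|ST| = √((-20)² + (21)²) = √841 = 29
|TP| = √((23)² + (0)²) = √529 = 23
Perimeter = 9 + 6 + 15 + 29 + 23 = 82.

82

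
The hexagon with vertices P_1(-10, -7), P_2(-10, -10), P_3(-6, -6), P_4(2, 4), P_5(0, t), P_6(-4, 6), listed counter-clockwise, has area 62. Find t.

Write out the shoelace sum; only the two edges meeting at P_5 involve t:
2·Area = [(2·t − 0·4) + (0·6 − (-4)·t)] + 106
       = 6·t + 106 = 124
⇒ t = 3.

3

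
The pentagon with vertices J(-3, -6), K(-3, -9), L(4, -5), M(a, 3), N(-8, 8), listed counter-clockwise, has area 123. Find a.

Write out the shoelace sum; only the two edges meeting at M involve a:
2·Area = [(4·3 − a·(-5)) + (a·8 − (-8)·3)] + 132
       = 13·a + 168 = 246
⇒ a = 6.

6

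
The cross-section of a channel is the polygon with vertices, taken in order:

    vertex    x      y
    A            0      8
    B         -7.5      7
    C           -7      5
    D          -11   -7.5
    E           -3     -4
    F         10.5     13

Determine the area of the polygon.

143.75

Σ = (60) + (11.5) + (107.5) + (21.5) + (3) + (84) = 287.5
Area = |Σ|/2 = 143.75.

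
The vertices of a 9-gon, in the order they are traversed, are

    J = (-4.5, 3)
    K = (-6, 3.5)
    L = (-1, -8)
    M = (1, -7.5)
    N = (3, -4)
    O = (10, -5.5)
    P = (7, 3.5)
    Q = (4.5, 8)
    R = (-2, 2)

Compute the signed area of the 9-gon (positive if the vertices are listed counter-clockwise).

Σ = (2.25) + (51.5) + (15.5) + (18.5) + (23.5) + (73.5) + (40.25) + (25) + (3) = 253
Signed area = Σ/2 = 126.5 (positive ⇒ counter-clockwise traversal).

126.5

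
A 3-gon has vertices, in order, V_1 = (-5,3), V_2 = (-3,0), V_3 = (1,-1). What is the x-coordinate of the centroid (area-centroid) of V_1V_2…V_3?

Apply the surveyor's formula. First the cross-terms c_i = x_i·y_{i+1} − x_{i+1}·y_i:
  9, 3, -2  ⇒  2A = 10, A = 5.
Then Σ (x_i + x_{i+1})·c_i = -70, so x̄ = -70 / (6·5) = -7/3.

-7/3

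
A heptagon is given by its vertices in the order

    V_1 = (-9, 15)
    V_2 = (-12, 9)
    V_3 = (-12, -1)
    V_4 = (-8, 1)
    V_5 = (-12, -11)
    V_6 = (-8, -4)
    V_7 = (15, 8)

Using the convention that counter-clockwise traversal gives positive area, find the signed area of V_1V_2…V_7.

Σ = (99) + (120) + (-20) + (100) + (-40) + (-4) + (297) = 552
Signed area = Σ/2 = 276 (positive ⇒ counter-clockwise traversal).

276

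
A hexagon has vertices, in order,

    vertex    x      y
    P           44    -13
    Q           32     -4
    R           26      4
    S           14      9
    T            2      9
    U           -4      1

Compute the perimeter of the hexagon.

110

|PQ| = √((-12)² + (9)²) = √225 = 15
|QR| = √((-6)² + (8)²) = √100 = 10
|RS| = √((-12)² + (5)²) = √169 = 13
|ST| = √((-12)² + (0)²) = √144 = 12
|TU| = √((-6)² + (-8)²) = √100 = 10
|UP| = √((48)² + (-14)²) = √2500 = 50
Perimeter = 15 + 10 + 13 + 12 + 10 + 50 = 110.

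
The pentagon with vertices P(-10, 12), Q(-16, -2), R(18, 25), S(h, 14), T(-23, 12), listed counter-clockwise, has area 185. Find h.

Write out the shoelace sum; only the two edges meeting at S involve h:
2·Area = [(18·14 − h·25) + (h·12 − (-23)·14)] + -308
       = -13·h + 266 = 370
⇒ h = -8.

-8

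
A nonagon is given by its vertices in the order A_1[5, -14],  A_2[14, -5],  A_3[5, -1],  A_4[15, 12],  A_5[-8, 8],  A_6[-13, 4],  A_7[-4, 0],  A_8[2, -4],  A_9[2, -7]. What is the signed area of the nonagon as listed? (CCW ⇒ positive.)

289

Apply the surveyor's formula: 2A = Σ (x_i·y_{i+1} − x_{i+1}·y_i), indices taken mod 9.
Cross-terms: 171, 11, 75, 216, 72, 16, 16, -6, 7  ⇒  Σ = 578
Signed area = Σ/2 = 289 (positive ⇒ counter-clockwise traversal).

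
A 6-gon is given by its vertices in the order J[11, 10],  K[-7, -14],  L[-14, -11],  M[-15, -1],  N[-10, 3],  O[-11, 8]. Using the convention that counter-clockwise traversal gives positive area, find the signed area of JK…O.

-327

J→K: (11)(-14) − (-7)(10) = -84
K→L: (-7)(-11) − (-14)(-14) = -119
L→M: (-14)(-1) − (-15)(-11) = -151
M→N: (-15)(3) − (-10)(-1) = -55
N→O: (-10)(8) − (-11)(3) = -47
O→J: (-11)(10) − (11)(8) = -198
Σ = -654
Signed area = Σ/2 = -327 (negative ⇒ clockwise traversal).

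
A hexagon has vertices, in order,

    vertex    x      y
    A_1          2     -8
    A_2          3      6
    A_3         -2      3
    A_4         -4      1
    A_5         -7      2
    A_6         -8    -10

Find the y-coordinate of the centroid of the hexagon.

Apply the shoelace (surveyor's) formula. First the cross-terms c_i = x_i·y_{i+1} − x_{i+1}·y_i:
  36, 21, 10, -1, 86, 84  ⇒  2A = 236, A = 118.
Then Σ (y_i + y_{i+1})·c_i = -2046, so ȳ = -2046 / (6·118) = -341/118.

-341/118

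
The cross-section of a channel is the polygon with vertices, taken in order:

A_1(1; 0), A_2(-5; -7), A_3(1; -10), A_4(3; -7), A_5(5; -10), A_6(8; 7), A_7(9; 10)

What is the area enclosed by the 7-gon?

Apply the surveyor's formula: 2A = Σ (x_i·y_{i+1} − x_{i+1}·y_i), indices taken mod 7.
Cross-terms: -7, 57, 23, 5, 115, 17, -10  ⇒  Σ = 200
Area = |Σ|/2 = 100.

100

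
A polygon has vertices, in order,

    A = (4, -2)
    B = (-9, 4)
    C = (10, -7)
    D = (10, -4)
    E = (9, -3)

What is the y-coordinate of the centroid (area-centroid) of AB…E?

Apply the shoelace (surveyor's) formula. First the cross-terms c_i = x_i·y_{i+1} − x_{i+1}·y_i:
  -2, 23, 30, 6, -6  ⇒  2A = 51, A = 25.5.
Then Σ (y_i + y_{i+1})·c_i = -415, so ȳ = -415 / (6·25.5) = -415/153.

-415/153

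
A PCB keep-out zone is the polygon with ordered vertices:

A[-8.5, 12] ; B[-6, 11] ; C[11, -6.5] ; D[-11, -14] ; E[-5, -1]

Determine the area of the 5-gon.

Apply the shoelace formula: 2A = Σ (x_i·y_{i+1} − x_{i+1}·y_i), indices taken mod 5.
Σ = (-21.5) + (-82) + (-225.5) + (-59) + (-68.5) = -456.5
Area = |Σ|/2 = 228.25.

228.25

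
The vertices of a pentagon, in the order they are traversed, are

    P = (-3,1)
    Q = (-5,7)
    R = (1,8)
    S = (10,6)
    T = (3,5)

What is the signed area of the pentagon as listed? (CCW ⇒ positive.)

-43.5

Apply the shoelace (surveyor's) formula: 2A = Σ (x_i·y_{i+1} − x_{i+1}·y_i), indices taken mod 5.
Cross-terms: -16, -47, -74, 32, 18  ⇒  Σ = -87
Signed area = Σ/2 = -43.5 (negative ⇒ clockwise traversal).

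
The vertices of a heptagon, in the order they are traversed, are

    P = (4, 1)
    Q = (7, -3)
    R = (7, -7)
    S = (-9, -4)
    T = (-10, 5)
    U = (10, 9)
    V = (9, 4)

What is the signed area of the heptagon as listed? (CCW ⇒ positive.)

Cross-terms: -19, -28, -91, -85, -140, -41, -7  ⇒  Σ = -411
Signed area = Σ/2 = -205.5 (negative ⇒ clockwise traversal).

-205.5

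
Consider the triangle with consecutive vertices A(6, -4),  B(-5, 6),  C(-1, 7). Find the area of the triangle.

25.5

Apply the shoelace (surveyor's) formula: 2A = Σ (x_i·y_{i+1} − x_{i+1}·y_i), indices taken mod 3.
Σ = (16) + (-29) + (-38) = -51
Area = |Σ|/2 = 25.5.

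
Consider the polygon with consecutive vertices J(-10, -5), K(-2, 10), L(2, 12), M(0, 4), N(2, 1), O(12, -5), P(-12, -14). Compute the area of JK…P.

242

Σ = (-110) + (-44) + (8) + (-8) + (-22) + (-228) + (-80) = -484
Area = |Σ|/2 = 242.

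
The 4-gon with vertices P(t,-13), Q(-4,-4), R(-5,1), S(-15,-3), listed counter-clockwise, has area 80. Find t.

-11

The doubled signed area Σ (x_i y_{i+1} − x_{i+1} y_i) is linear in t.
With t=0 it equals 149; the coefficient of t is -1 (from the two edges through P).
So -1·t + 149 = 2·80 = 160 ⇒ t = -11.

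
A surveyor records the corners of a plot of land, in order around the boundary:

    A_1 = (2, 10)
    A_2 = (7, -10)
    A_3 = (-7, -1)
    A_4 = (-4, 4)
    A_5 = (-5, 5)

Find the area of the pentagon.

Apply the shoelace formula: 2A = Σ (x_i·y_{i+1} − x_{i+1}·y_i), indices taken mod 5.
A_1→A_2: (2)(-10) − (7)(10) = -90
A_2→A_3: (7)(-1) − (-7)(-10) = -77
A_3→A_4: (-7)(4) − (-4)(-1) = -32
A_4→A_5: (-4)(5) − (-5)(4) = 0
A_5→A_1: (-5)(10) − (2)(5) = -60
Σ = -259
Area = |Σ|/2 = 129.5.

129.5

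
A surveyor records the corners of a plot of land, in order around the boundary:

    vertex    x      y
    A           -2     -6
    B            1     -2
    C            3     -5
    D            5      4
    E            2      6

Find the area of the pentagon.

Apply the shoelace (surveyor's) formula: 2A = Σ (x_i·y_{i+1} − x_{i+1}·y_i), indices taken mod 5.
A→B: (-2)(-2) − (1)(-6) = 10
B→C: (1)(-5) − (3)(-2) = 1
C→D: (3)(4) − (5)(-5) = 37
D→E: (5)(6) − (2)(4) = 22
E→A: (2)(-6) − (-2)(6) = 0
Σ = 70
Area = |Σ|/2 = 35.

35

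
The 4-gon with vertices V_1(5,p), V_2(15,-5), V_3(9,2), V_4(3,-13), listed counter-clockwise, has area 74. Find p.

-13

Write out the shoelace sum; only the two edges meeting at V_1 involve p:
2·Area = [(3·p − 5·(-13)) + (5·(-5) − 15·p)] + -48
       = -12·p + -8 = 148
⇒ p = -13.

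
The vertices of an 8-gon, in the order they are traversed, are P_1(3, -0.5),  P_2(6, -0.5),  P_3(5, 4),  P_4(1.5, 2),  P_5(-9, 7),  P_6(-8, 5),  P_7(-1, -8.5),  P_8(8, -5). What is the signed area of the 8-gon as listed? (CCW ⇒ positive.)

Apply the shoelace (surveyor's) formula: 2A = Σ (x_i·y_{i+1} − x_{i+1}·y_i), indices taken mod 8.
Σ = (1.5) + (26.5) + (4) + (28.5) + (11) + (73) + (73) + (11) = 228.5
Signed area = Σ/2 = 114.25 (positive ⇒ counter-clockwise traversal).

114.25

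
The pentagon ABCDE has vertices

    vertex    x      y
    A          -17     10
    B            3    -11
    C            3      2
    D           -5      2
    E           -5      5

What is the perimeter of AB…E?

66

|AB| = √((20)² + (-21)²) = √841 = 29
|BC| = √((0)² + (13)²) = √169 = 13
|CD| = √((-8)² + (0)²) = √64 = 8
|DE| = √((0)² + (3)²) = √9 = 3
|EA| = √((-12)² + (5)²) = √169 = 13
Perimeter = 29 + 13 + 8 + 3 + 13 = 66.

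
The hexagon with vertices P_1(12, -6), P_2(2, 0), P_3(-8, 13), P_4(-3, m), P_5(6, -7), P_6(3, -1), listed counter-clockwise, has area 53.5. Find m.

Write out the shoelace sum; only the two edges meeting at P_4 involve m:
2·Area = [((-8)·m − (-3)·13) + ((-3)·(-7) − 6·m)] + 47
       = -14·m + 107 = 107
⇒ m = 0.

0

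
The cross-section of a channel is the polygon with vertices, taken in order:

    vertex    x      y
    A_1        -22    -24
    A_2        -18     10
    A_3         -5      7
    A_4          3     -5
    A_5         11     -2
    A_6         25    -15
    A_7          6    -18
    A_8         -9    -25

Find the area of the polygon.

Apply the surveyor's formula: 2A = Σ (x_i·y_{i+1} − x_{i+1}·y_i), indices taken mod 8.
Cross-terms: -652, -76, 4, 49, -115, -360, -312, -334  ⇒  Σ = -1796
Area = |Σ|/2 = 898.

898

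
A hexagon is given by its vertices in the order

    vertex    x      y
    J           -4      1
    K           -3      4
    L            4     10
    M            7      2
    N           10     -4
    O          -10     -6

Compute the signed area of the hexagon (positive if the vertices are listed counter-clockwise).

Apply Gauss's area formula: 2A = Σ (x_i·y_{i+1} − x_{i+1}·y_i), indices taken mod 6.
J→K: (-4)(4) − (-3)(1) = -13
K→L: (-3)(10) − (4)(4) = -46
L→M: (4)(2) − (7)(10) = -62
M→N: (7)(-4) − (10)(2) = -48
N→O: (10)(-6) − (-10)(-4) = -100
O→J: (-10)(1) − (-4)(-6) = -34
Σ = -303
Signed area = Σ/2 = -151.5 (negative ⇒ clockwise traversal).

-151.5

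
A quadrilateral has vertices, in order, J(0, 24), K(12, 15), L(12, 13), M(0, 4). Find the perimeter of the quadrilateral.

52

|JK| = √((12)² + (-9)²) = √225 = 15
|KL| = √((0)² + (-2)²) = √4 = 2
|LM| = √((-12)² + (-9)²) = √225 = 15
|MJ| = √((0)² + (20)²) = √400 = 20
Perimeter = 15 + 2 + 15 + 20 = 52.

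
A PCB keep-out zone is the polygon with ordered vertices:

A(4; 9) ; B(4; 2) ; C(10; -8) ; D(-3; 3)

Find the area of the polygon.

56.5

Σ = (-28) + (-52) + (6) + (-39) = -113
Area = |Σ|/2 = 56.5.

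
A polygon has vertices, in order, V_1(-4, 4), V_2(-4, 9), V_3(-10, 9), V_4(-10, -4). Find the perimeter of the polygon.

34

|V_1V_2| = √((0)² + (5)²) = √25 = 5
|V_2V_3| = √((-6)² + (0)²) = √36 = 6
|V_3V_4| = √((0)² + (-13)²) = √169 = 13
|V_4V_1| = √((6)² + (8)²) = √100 = 10
Perimeter = 5 + 6 + 13 + 10 = 34.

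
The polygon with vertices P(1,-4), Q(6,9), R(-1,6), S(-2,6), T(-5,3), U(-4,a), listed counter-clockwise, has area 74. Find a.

Write out the shoelace sum; only the two edges meeting at U involve a:
2·Area = [((-5)·a − (-4)·3) + ((-4)·(-4) − 1·a)] + 108
       = -6·a + 136 = 148
⇒ a = -2.

-2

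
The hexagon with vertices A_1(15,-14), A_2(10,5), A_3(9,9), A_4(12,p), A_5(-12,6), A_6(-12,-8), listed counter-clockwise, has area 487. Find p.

14

Write out the shoelace sum; only the two edges meeting at A_4 involve p:
2·Area = [(9·p − 12·9) + (12·6 − (-12)·p)] + 716
       = 21·p + 680 = 974
⇒ p = 14.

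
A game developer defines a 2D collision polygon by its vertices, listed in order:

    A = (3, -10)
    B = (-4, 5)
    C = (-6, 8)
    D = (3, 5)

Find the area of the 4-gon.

Apply Gauss's area formula: 2A = Σ (x_i·y_{i+1} − x_{i+1}·y_i), indices taken mod 4.
Σ = (-25) + (-2) + (-54) + (-45) = -126
Area = |Σ|/2 = 63.

63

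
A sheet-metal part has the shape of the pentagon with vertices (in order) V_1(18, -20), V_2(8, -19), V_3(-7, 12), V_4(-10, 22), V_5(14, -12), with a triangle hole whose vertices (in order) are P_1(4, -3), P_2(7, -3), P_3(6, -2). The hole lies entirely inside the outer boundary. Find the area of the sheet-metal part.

251

Outer boundary:
Apply the shoelace (surveyor's) formula: 2A = Σ (x_i·y_{i+1} − x_{i+1}·y_i), indices taken mod 5.
Σ = (-182) + (-37) + (-34) + (-188) + (-64) = -505
Area = |Σ|/2 = 252.5.
Hole:
Apply Gauss's area formula: 2A = Σ (x_i·y_{i+1} − x_{i+1}·y_i), indices taken mod 3.
Cross-terms: 9, 4, -10  ⇒  Σ = 3
Area = |Σ|/2 = 1.5.
Net area = 252.5 − 1.5 = 251.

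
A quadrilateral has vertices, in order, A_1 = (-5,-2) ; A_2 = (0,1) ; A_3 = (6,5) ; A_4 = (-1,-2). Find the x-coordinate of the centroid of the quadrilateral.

Apply Gauss's area formula. First the cross-terms c_i = x_i·y_{i+1} − x_{i+1}·y_i:
  -5, -6, -7, -8  ⇒  2A = -26, A = -13.
Then Σ (x_i + x_{i+1})·c_i = 2, so x̄ = 2 / (6·(-13)) = -1/39.

-1/39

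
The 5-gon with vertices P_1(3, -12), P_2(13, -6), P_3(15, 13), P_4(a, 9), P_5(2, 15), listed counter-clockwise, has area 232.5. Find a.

The doubled signed area Σ (x_i y_{i+1} − x_{i+1} y_i) is linear in a.
With a=0 it equals 445; the coefficient of a is 2 (from the two edges through P_4).
So 2·a + 445 = 2·232.5 = 465 ⇒ a = 10.

10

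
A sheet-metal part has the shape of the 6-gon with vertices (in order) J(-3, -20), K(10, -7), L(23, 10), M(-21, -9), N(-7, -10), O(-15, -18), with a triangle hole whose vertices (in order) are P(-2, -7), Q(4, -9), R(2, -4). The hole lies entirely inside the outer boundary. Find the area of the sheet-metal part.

Outer boundary:
Apply the shoelace formula: 2A = Σ (x_i·y_{i+1} − x_{i+1}·y_i), indices taken mod 6.
Σ = (221) + (261) + (3) + (147) + (-24) + (246) = 854
Area = |Σ|/2 = 427.
Hole:
Apply the shoelace formula: 2A = Σ (x_i·y_{i+1} − x_{i+1}·y_i), indices taken mod 3.
P→Q: (-2)(-9) − (4)(-7) = 46
Q→R: (4)(-4) − (2)(-9) = 2
R→P: (2)(-7) − (-2)(-4) = -22
Σ = 26
Area = |Σ|/2 = 13.
Net area = 427 − 13 = 414.

414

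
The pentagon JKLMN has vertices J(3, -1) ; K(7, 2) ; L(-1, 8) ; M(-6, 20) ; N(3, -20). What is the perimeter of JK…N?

|JK| = √((4)² + (3)²) = √25 = 5
|KL| = √((-8)² + (6)²) = √100 = 10
|LM| = √((-5)² + (12)²) = √169 = 13
|MN| = √((9)² + (-40)²) = √1681 = 41
|NJ| = √((0)² + (19)²) = √361 = 19
Perimeter = 5 + 10 + 13 + 41 + 19 = 88.

88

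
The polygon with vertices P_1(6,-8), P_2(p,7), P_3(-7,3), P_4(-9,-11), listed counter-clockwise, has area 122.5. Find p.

The doubled signed area Σ (x_i y_{i+1} − x_{i+1} y_i) is linear in p.
With p=0 it equals 333; the coefficient of p is 11 (from the two edges through P_2).
So 11·p + 333 = 2·122.5 = 245 ⇒ p = -8.

-8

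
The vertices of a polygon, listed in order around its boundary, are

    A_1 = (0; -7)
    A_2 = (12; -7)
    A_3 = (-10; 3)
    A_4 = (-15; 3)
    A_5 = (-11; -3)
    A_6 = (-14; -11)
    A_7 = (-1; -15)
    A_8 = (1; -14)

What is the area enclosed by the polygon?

Cross-terms: 84, -34, 15, 78, 79, 199, 29, -7  ⇒  Σ = 443
Area = |Σ|/2 = 221.5.

221.5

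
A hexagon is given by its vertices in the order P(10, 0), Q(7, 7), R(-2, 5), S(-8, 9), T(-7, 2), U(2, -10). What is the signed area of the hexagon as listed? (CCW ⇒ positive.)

Apply Gauss's area formula: 2A = Σ (x_i·y_{i+1} − x_{i+1}·y_i), indices taken mod 6.
Cross-terms: 70, 49, 22, 47, 66, 100  ⇒  Σ = 354
Signed area = Σ/2 = 177 (positive ⇒ counter-clockwise traversal).

177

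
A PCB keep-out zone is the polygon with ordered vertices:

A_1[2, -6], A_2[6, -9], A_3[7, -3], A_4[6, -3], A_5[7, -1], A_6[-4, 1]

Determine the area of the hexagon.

Apply the shoelace (surveyor's) formula: 2A = Σ (x_i·y_{i+1} − x_{i+1}·y_i), indices taken mod 6.
A_1→A_2: (2)(-9) − (6)(-6) = 18
A_2→A_3: (6)(-3) − (7)(-9) = 45
A_3→A_4: (7)(-3) − (6)(-3) = -3
A_4→A_5: (6)(-1) − (7)(-3) = 15
A_5→A_6: (7)(1) − (-4)(-1) = 3
A_6→A_1: (-4)(-6) − (2)(1) = 22
Σ = 100
Area = |Σ|/2 = 50.

50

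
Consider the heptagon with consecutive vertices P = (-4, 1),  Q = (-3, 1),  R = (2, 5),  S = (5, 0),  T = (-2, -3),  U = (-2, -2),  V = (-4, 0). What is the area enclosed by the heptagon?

Apply the shoelace formula: 2A = Σ (x_i·y_{i+1} − x_{i+1}·y_i), indices taken mod 7.
P→Q: (-4)(1) − (-3)(1) = -1
Q→R: (-3)(5) − (2)(1) = -17
R→S: (2)(0) − (5)(5) = -25
S→T: (5)(-3) − (-2)(0) = -15
T→U: (-2)(-2) − (-2)(-3) = -2
U→V: (-2)(0) − (-4)(-2) = -8
V→P: (-4)(1) − (-4)(0) = -4
Σ = -72
Area = |Σ|/2 = 36.

36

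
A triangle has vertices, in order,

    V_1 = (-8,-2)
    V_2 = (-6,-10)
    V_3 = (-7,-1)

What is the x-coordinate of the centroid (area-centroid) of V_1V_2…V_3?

-7

Apply Gauss's area formula. First the cross-terms c_i = x_i·y_{i+1} − x_{i+1}·y_i:
  68, -64, 6  ⇒  2A = 10, A = 5.
Then Σ (x_i + x_{i+1})·c_i = -210, so x̄ = -210 / (6·5) = -7.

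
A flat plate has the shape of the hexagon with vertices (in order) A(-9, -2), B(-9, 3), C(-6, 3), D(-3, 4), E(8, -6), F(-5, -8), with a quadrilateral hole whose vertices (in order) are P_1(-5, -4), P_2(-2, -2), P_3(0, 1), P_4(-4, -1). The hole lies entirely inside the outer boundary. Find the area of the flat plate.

112

Outer boundary:
Apply the shoelace (surveyor's) formula: 2A = Σ (x_i·y_{i+1} − x_{i+1}·y_i), indices taken mod 6.
Σ = (-45) + (-9) + (-15) + (-14) + (-94) + (-62) = -239
Area = |Σ|/2 = 119.5.
Hole:
P_1→P_2: (-5)(-2) − (-2)(-4) = 2
P_2→P_3: (-2)(1) − (0)(-2) = -2
P_3→P_4: (0)(-1) − (-4)(1) = 4
P_4→P_1: (-4)(-4) − (-5)(-1) = 11
Σ = 15
Area = |Σ|/2 = 7.5.
Net area = 119.5 − 7.5 = 112.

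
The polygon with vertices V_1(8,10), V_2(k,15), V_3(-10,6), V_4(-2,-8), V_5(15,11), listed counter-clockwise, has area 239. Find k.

Write out the shoelace sum; only the two edges meeting at V_2 involve k:
2·Area = [(8·15 − k·10) + (k·6 − (-10)·15)] + 252
       = -4·k + 522 = 478
⇒ k = 11.

11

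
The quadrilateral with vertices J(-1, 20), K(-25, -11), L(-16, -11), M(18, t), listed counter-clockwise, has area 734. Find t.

Write out the shoelace sum; only the two edges meeting at M involve t:
2·Area = [((-16)·t − 18·(-11)) + (18·20 − (-1)·t)] + 610
       = -15·t + 1168 = 1468
⇒ t = -20.

-20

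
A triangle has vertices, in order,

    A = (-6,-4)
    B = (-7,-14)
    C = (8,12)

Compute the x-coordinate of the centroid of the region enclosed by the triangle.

Apply the shoelace formula. First the cross-terms c_i = x_i·y_{i+1} − x_{i+1}·y_i:
  56, 28, 40  ⇒  2A = 124, A = 62.
Then Σ (x_i + x_{i+1})·c_i = -620, so x̄ = -620 / (6·62) = -5/3.

-5/3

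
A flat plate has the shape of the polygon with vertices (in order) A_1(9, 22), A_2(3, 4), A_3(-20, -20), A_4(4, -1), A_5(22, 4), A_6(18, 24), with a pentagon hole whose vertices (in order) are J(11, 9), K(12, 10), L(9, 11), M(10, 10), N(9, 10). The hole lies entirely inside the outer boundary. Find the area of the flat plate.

Outer boundary:
Cross-terms: -30, 20, 100, 38, 456, 180  ⇒  Σ = 764
Area = |Σ|/2 = 382.
Hole:
Apply the surveyor's formula: 2A = Σ (x_i·y_{i+1} − x_{i+1}·y_i), indices taken mod 5.
Σ = (2) + (42) + (-20) + (10) + (-29) = 5
Area = |Σ|/2 = 2.5.
Net area = 382 − 2.5 = 379.5.

379.5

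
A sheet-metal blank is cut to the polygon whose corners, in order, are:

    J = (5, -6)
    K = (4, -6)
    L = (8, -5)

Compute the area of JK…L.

0.5

Apply the shoelace (surveyor's) formula: 2A = Σ (x_i·y_{i+1} − x_{i+1}·y_i), indices taken mod 3.
J→K: (5)(-6) − (4)(-6) = -6
K→L: (4)(-5) − (8)(-6) = 28
L→J: (8)(-6) − (5)(-5) = -23
Σ = -1
Area = |Σ|/2 = 0.5.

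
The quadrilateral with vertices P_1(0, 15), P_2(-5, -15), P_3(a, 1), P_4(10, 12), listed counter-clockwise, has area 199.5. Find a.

7

The doubled signed area Σ (x_i y_{i+1} − x_{i+1} y_i) is linear in a.
With a=0 it equals 210; the coefficient of a is 27 (from the two edges through P_3).
So 27·a + 210 = 2·199.5 = 399 ⇒ a = 7.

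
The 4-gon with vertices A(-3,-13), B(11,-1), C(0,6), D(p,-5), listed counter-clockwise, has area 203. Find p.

Write out the shoelace sum; only the two edges meeting at D involve p:
2·Area = [(0·(-5) − p·6) + (p·(-13) − (-3)·(-5))] + 212
       = -19·p + 197 = 406
⇒ p = -11.

-11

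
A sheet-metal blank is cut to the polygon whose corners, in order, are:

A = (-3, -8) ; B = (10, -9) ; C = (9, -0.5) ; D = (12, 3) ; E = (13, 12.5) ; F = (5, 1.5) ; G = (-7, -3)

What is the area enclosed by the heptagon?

A→B: (-3)(-9) − (10)(-8) = 107
B→C: (10)(-0.5) − (9)(-9) = 76
C→D: (9)(3) − (12)(-0.5) = 33
D→E: (12)(12.5) − (13)(3) = 111
E→F: (13)(1.5) − (5)(12.5) = -43
F→G: (5)(-3) − (-7)(1.5) = -4.5
G→A: (-7)(-8) − (-3)(-3) = 47
Σ = 326.5
Area = |Σ|/2 = 163.25.

163.25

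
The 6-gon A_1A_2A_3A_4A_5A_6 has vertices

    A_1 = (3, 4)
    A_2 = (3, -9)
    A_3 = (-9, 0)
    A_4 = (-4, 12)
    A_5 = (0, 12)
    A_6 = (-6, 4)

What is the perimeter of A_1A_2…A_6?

64

|A_1A_2| = √((0)² + (-13)²) = √169 = 13
|A_2A_3| = √((-12)² + (9)²) = √225 = 15
|A_3A_4| = √((5)² + (12)²) = √169 = 13
|A_4A_5| = √((4)² + (0)²) = √16 = 4
|A_5A_6| = √((-6)² + (-8)²) = √100 = 10
|A_6A_1| = √((9)² + (0)²) = √81 = 9
Perimeter = 13 + 15 + 13 + 4 + 10 + 9 = 64.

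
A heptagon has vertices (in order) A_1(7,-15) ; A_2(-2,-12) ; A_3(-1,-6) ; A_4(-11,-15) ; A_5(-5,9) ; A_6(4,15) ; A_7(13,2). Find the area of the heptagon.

423

Apply the surveyor's formula: 2A = Σ (x_i·y_{i+1} − x_{i+1}·y_i), indices taken mod 7.
Σ = (-114) + (0) + (-51) + (-174) + (-111) + (-187) + (-209) = -846
Area = |Σ|/2 = 423.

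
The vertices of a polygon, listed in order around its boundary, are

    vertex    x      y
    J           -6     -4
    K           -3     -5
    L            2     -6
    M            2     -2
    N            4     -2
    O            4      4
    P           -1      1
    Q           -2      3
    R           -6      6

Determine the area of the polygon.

77.5

Σ = (18) + (28) + (8) + (4) + (24) + (8) + (-1) + (6) + (60) = 155
Area = |Σ|/2 = 77.5.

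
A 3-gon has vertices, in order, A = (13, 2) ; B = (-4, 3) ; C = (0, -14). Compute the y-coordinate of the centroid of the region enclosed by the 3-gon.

Apply the shoelace (surveyor's) formula. First the cross-terms c_i = x_i·y_{i+1} − x_{i+1}·y_i:
  47, 56, 182  ⇒  2A = 285, A = 142.5.
Then Σ (y_i + y_{i+1})·c_i = -2565, so ȳ = -2565 / (6·142.5) = -3.

-3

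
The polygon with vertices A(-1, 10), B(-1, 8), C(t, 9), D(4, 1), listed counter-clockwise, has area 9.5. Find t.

-3

Write out the shoelace sum; only the two edges meeting at C involve t:
2·Area = [((-1)·9 − t·8) + (t·1 − 4·9)] + 43
       = -7·t + -2 = 19
⇒ t = -3.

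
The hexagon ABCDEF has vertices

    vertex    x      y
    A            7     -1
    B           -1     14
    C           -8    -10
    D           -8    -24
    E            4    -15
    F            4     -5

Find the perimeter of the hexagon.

|AB| = √((-8)² + (15)²) = √289 = 17
|BC| = √((-7)² + (-24)²) = √625 = 25
|CD| = √((0)² + (-14)²) = √196 = 14
|DE| = √((12)² + (9)²) = √225 = 15
|EF| = √((0)² + (10)²) = √100 = 10
|FA| = √((3)² + (4)²) = √25 = 5
Perimeter = 17 + 25 + 14 + 15 + 10 + 5 = 86.

86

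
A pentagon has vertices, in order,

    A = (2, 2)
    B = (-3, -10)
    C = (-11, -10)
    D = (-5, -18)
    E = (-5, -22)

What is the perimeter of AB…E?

|AB| = √((-5)² + (-12)²) = √169 = 13
|BC| = √((-8)² + (0)²) = √64 = 8
|CD| = √((6)² + (-8)²) = √100 = 10
|DE| = √((0)² + (-4)²) = √16 = 4
|EA| = √((7)² + (24)²) = √625 = 25
Perimeter = 13 + 8 + 10 + 4 + 25 = 60.

60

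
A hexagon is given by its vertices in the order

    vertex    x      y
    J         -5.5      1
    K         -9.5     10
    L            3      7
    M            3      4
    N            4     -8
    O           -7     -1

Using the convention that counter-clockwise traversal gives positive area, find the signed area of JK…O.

-131.75

Apply the shoelace (surveyor's) formula: 2A = Σ (x_i·y_{i+1} − x_{i+1}·y_i), indices taken mod 6.
J→K: (-5.5)(10) − (-9.5)(1) = -45.5
K→L: (-9.5)(7) − (3)(10) = -96.5
L→M: (3)(4) − (3)(7) = -9
M→N: (3)(-8) − (4)(4) = -40
N→O: (4)(-1) − (-7)(-8) = -60
O→J: (-7)(1) − (-5.5)(-1) = -12.5
Σ = -263.5
Signed area = Σ/2 = -131.75 (negative ⇒ clockwise traversal).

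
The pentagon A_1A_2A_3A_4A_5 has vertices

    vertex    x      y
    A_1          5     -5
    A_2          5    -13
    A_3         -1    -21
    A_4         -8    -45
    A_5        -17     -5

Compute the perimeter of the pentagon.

106

|A_1A_2| = √((0)² + (-8)²) = √64 = 8
|A_2A_3| = √((-6)² + (-8)²) = √100 = 10
|A_3A_4| = √((-7)² + (-24)²) = √625 = 25
|A_4A_5| = √((-9)² + (40)²) = √1681 = 41
|A_5A_1| = √((22)² + (0)²) = √484 = 22
Perimeter = 8 + 10 + 25 + 41 + 22 = 106.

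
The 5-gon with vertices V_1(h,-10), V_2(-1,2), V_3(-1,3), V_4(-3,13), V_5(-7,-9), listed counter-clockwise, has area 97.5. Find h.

Write out the shoelace sum; only the two edges meeting at V_1 involve h:
2·Area = [((-7)·(-10) − h·(-9)) + (h·2 − (-1)·(-10))] + 113
       = 11·h + 173 = 195
⇒ h = 2.

2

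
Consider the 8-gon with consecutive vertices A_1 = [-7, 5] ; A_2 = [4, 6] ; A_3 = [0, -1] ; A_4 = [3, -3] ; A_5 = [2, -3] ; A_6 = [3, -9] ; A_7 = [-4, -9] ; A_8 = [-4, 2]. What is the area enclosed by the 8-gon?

Apply the surveyor's formula: 2A = Σ (x_i·y_{i+1} − x_{i+1}·y_i), indices taken mod 8.
A_1→A_2: (-7)(6) − (4)(5) = -62
A_2→A_3: (4)(-1) − (0)(6) = -4
A_3→A_4: (0)(-3) − (3)(-1) = 3
A_4→A_5: (3)(-3) − (2)(-3) = -3
A_5→A_6: (2)(-9) − (3)(-3) = -9
A_6→A_7: (3)(-9) − (-4)(-9) = -63
A_7→A_8: (-4)(2) − (-4)(-9) = -44
A_8→A_1: (-4)(5) − (-7)(2) = -6
Σ = -188
Area = |Σ|/2 = 94.

94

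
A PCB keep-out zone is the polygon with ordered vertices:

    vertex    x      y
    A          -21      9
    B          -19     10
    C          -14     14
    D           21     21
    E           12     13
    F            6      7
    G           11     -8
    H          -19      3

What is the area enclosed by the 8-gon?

Apply Gauss's area formula: 2A = Σ (x_i·y_{i+1} − x_{i+1}·y_i), indices taken mod 8.
Cross-terms: -39, -126, -588, 21, 6, -125, -119, -108  ⇒  Σ = -1078
Area = |Σ|/2 = 539.

539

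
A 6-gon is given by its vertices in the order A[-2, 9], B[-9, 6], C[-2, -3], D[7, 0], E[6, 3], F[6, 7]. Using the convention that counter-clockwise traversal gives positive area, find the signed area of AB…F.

121

Apply the shoelace formula: 2A = Σ (x_i·y_{i+1} − x_{i+1}·y_i), indices taken mod 6.
Cross-terms: 69, 39, 21, 21, 24, 68  ⇒  Σ = 242
Signed area = Σ/2 = 121 (positive ⇒ counter-clockwise traversal).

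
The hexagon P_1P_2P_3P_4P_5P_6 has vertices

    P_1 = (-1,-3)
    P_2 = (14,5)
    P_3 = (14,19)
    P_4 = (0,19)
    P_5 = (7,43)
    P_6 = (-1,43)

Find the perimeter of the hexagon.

124

|P_1P_2| = √((15)² + (8)²) = √289 = 17
|P_2P_3| = √((0)² + (14)²) = √196 = 14
|P_3P_4| = √((-14)² + (0)²) = √196 = 14
|P_4P_5| = √((7)² + (24)²) = √625 = 25
|P_5P_6| = √((-8)² + (0)²) = √64 = 8
|P_6P_1| = √((0)² + (-46)²) = √2116 = 46
Perimeter = 17 + 14 + 14 + 25 + 8 + 46 = 124.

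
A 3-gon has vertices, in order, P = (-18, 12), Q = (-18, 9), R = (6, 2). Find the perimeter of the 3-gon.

54

|PQ| = √((0)² + (-3)²) = √9 = 3
|QR| = √((24)² + (-7)²) = √625 = 25
|RP| = √((-24)² + (10)²) = √676 = 26
Perimeter = 3 + 25 + 26 = 54.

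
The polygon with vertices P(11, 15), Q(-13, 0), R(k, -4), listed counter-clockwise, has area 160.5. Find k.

The doubled signed area Σ (x_i y_{i+1} − x_{i+1} y_i) is linear in k.
With k=0 it equals 291; the coefficient of k is 15 (from the two edges through R).
So 15·k + 291 = 2·160.5 = 321 ⇒ k = 2.

2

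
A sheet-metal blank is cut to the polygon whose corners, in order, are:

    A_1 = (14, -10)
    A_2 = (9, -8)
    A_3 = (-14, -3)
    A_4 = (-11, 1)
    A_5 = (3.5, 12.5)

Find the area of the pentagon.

279.5

Apply the shoelace formula: 2A = Σ (x_i·y_{i+1} − x_{i+1}·y_i), indices taken mod 5.
Cross-terms: -22, -139, -47, -141, -210  ⇒  Σ = -559
Area = |Σ|/2 = 279.5.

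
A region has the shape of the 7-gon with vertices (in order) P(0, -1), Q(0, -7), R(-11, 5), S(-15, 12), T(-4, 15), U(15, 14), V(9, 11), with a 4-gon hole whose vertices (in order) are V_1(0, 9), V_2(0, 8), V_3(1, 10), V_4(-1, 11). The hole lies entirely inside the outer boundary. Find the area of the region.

279

Outer boundary:
Apply the shoelace (surveyor's) formula: 2A = Σ (x_i·y_{i+1} − x_{i+1}·y_i), indices taken mod 7.
Σ = (0) + (-77) + (-57) + (-177) + (-281) + (39) + (-9) = -562
Area = |Σ|/2 = 281.
Hole:
Apply the surveyor's formula: 2A = Σ (x_i·y_{i+1} − x_{i+1}·y_i), indices taken mod 4.
V_1→V_2: (0)(8) − (0)(9) = 0
V_2→V_3: (0)(10) − (1)(8) = -8
V_3→V_4: (1)(11) − (-1)(10) = 21
V_4→V_1: (-1)(9) − (0)(11) = -9
Σ = 4
Area = |Σ|/2 = 2.
Net area = 281 − 2 = 279.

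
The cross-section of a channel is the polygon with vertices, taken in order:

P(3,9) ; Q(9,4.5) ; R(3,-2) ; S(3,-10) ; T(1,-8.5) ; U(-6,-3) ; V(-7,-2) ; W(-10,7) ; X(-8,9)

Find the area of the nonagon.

Σ = (-67.5) + (-31.5) + (-24) + (-15.5) + (-54) + (-9) + (-69) + (-34) + (-99) = -403.5
Area = |Σ|/2 = 201.75.

201.75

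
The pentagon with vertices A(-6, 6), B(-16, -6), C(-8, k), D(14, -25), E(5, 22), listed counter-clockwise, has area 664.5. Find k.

-15

Write out the shoelace sum; only the two edges meeting at C involve k:
2·Area = [((-16)·k − (-8)·(-6)) + ((-8)·(-25) − 14·k)] + 727
       = -30·k + 879 = 1329
⇒ k = -15.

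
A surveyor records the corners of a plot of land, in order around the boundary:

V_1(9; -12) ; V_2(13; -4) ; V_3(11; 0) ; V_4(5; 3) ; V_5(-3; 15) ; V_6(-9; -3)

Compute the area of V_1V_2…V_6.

280

Cross-terms: 120, 44, 33, 84, 144, 135  ⇒  Σ = 560
Area = |Σ|/2 = 280.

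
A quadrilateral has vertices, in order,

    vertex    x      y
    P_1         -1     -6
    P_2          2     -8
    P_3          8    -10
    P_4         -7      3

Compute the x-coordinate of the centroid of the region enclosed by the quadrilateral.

Apply the surveyor's formula. First the cross-terms c_i = x_i·y_{i+1} − x_{i+1}·y_i:
  20, 44, -46, 45  ⇒  2A = 63, A = 31.5.
Then Σ (x_i + x_{i+1})·c_i = 54, so x̄ = 54 / (6·31.5) = 2/7.

2/7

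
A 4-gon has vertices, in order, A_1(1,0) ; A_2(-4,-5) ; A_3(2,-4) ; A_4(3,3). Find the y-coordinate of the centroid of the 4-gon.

-59/27

Apply Gauss's area formula. First the cross-terms c_i = x_i·y_{i+1} − x_{i+1}·y_i:
  -5, 26, 18, -3  ⇒  2A = 36, A = 18.
Then Σ (y_i + y_{i+1})·c_i = -236, so ȳ = -236 / (6·18) = -59/27.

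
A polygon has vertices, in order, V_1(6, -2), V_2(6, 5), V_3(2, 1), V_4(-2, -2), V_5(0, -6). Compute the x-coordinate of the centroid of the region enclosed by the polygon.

Apply the shoelace (surveyor's) formula. First the cross-terms c_i = x_i·y_{i+1} − x_{i+1}·y_i:
  42, -4, -2, 12, 36  ⇒  2A = 84, A = 42.
Then Σ (x_i + x_{i+1})·c_i = 664, so x̄ = 664 / (6·42) = 166/63.

166/63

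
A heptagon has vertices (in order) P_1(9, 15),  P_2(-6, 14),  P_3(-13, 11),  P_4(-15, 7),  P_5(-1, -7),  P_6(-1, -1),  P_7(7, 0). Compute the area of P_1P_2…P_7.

P_1→P_2: (9)(14) − (-6)(15) = 216
P_2→P_3: (-6)(11) − (-13)(14) = 116
P_3→P_4: (-13)(7) − (-15)(11) = 74
P_4→P_5: (-15)(-7) − (-1)(7) = 112
P_5→P_6: (-1)(-1) − (-1)(-7) = -6
P_6→P_7: (-1)(0) − (7)(-1) = 7
P_7→P_1: (7)(15) − (9)(0) = 105
Σ = 624
Area = |Σ|/2 = 312.

312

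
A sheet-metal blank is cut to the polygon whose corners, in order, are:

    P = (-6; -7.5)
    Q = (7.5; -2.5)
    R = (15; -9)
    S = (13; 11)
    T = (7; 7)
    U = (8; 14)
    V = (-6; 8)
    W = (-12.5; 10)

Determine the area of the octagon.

360.5

Apply Gauss's area formula: 2A = Σ (x_i·y_{i+1} − x_{i+1}·y_i), indices taken mod 8.
Cross-terms: 71.25, -30, 282, 14, 42, 148, 40, 153.75  ⇒  Σ = 721
Area = |Σ|/2 = 360.5.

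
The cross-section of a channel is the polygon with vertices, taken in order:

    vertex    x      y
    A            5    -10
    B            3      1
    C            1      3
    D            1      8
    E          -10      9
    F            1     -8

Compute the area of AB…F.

Apply the shoelace formula: 2A = Σ (x_i·y_{i+1} − x_{i+1}·y_i), indices taken mod 6.
Cross-terms: 35, 8, 5, 89, 71, 30  ⇒  Σ = 238
Area = |Σ|/2 = 119.

119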